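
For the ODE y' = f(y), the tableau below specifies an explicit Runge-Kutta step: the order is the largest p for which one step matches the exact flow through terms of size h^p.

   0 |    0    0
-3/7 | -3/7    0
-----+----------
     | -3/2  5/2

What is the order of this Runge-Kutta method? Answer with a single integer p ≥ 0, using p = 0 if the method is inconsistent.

b = (-3/2, 5/2)
c = (0, -3/7)
Σ b_i: (-3/2)·1 + 5/2·1 = 1 ✓
b·c: 5/2·(-3/7) = -15/14 ≠ 1/2 ⇒ order 1.

1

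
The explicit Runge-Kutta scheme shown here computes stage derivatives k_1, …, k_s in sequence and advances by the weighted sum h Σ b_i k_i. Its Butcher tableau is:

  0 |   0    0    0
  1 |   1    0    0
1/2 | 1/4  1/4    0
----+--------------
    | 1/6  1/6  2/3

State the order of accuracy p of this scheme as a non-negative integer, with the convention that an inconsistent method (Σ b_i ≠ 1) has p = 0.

3

b = (1/6, 1/6, 2/3)
c = (0, 1, 1/2)
Ac = (0, 0, 1/4)
Σ b_i: 1/6·1 + 1/6·1 + 2/3·1 = 1 ✓
b·c: 1/6·1 + 2/3·1/2 = 1/2 ✓
b·c²: 1/6·1 + 2/3·1/4 = 1/3 ✓
b·Ac: 2/3·1/4 = 1/6 ✓; 3 stages ⇒ order 3.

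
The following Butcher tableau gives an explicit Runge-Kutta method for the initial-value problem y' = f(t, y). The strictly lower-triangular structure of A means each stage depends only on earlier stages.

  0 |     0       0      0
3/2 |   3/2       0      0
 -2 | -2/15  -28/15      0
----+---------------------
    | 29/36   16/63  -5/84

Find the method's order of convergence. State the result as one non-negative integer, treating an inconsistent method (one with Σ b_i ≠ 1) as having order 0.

b = (29/36, 16/63, -5/84)
c = (0, 3/2, -2)
Ac = (0, 0, -14/5)
Σ b_i: 29/36·1 + 16/63·1 + (-5/84)·1 = 1 ✓
b·c: 16/63·3/2 + (-5/84)·(-2) = 1/2 ✓
b·c²: 16/63·9/4 + (-5/84)·4 = 1/3 ✓
b·Ac: (-5/84)·(-14/5) = 1/6 ✓; 3 stages ⇒ order 3.

3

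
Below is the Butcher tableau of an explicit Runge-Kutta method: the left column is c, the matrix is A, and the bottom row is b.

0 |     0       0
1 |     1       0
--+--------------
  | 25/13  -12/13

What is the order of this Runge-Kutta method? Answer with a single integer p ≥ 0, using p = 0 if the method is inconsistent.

1

b = (25/13, -12/13)
c = (0, 1)
Σ b_i: 25/13·1 + (-12/13)·1 = 1 ✓
b·c: (-12/13)·1 = -12/13 ≠ 1/2 ⇒ order 1.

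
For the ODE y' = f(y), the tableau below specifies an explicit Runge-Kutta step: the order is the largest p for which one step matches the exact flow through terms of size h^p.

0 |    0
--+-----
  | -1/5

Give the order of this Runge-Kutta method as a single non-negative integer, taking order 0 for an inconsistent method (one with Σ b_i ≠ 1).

b = (-1/5)
c = (0)
Σ b_i: (-1/5)·1 = -1/5 ≠ 1 ⇒ order 0.

0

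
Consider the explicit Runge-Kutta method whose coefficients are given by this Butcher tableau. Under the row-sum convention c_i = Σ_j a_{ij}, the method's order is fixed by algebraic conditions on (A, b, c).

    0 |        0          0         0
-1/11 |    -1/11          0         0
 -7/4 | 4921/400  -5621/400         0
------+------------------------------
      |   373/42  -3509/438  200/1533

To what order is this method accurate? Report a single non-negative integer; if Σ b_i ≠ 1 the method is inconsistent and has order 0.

3

b = (373/42, -3509/438, 200/1533)
c = (0, -1/11, -7/4)
Ac = (0, 0, 511/400)
Σ b_i: 373/42·1 + (-3509/438)·1 + 200/1533·1 = 1 ✓
b·c: (-3509/438)·(-1/11) + 200/1533·(-7/4) = 1/2 ✓
b·c²: (-3509/438)·1/121 + 200/1533·49/16 = 1/3 ✓
b·Ac: 200/1533·511/400 = 1/6 ✓; 3 stages ⇒ order 3.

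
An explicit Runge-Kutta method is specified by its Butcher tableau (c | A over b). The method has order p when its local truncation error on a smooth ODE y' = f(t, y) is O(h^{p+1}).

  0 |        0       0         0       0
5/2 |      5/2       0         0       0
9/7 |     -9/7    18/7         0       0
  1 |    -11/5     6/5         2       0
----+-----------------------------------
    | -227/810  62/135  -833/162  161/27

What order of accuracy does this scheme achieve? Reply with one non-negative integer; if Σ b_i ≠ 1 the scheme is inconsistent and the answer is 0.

3

b = (-227/810, 62/135, -833/162, 161/27)
c = (0, 5/2, 9/7, 1)
Ac = (0, 0, 45/7, 39/7)
Σ b_i: (-227/810)·1 + 62/135·1 + (-833/162)·1 + 161/27·1 = 1 ✓
b·c: 62/135·5/2 + (-833/162)·9/7 + 161/27·1 = 1/2 ✓
b·c²: 62/135·25/4 + (-833/162)·81/49 + 161/27·1 = 1/3 ✓
b·Ac: (-833/162)·45/7 + 161/27·39/7 = 1/6 ✓
b·c³: 62/135·125/8 + (-833/162)·729/343 + 161/27·1 = 557/252 ≠ 1/4 ⇒ order 3.
b·(c∘Ac): (-833/162)·405/49 + 161/27·39/7 = -167/18 ≠ 1/8
b·Ac²: (-833/162)·225/14 + 161/27·1059/98 = -1529/84 ≠ 1/12
b·A²c: 161/27·90/7 = 230/3 ≠ 1/24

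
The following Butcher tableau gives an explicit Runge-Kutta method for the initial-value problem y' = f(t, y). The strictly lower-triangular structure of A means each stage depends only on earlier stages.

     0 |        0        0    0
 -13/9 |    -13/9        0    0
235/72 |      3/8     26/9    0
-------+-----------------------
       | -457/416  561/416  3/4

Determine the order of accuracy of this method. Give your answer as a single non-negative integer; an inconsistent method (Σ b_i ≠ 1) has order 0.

2

b = (-457/416, 561/416, 3/4)
c = (0, -13/9, 235/72)
Ac = (0, 0, -338/81)
Σ b_i: (-457/416)·1 + 561/416·1 + 3/4·1 = 1 ✓
b·c: 561/416·(-13/9) + 3/4·235/72 = 1/2 ✓
b·c²: 561/416·169/81 + 3/4·55225/5184 = 8297/768 ≠ 1/3 ⇒ order 2.
b·Ac: 3/4·(-338/81) = -169/54 ≠ 1/6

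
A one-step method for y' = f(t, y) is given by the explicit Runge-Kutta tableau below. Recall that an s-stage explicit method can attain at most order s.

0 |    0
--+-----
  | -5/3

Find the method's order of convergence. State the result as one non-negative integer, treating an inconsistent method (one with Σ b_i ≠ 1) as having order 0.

0

b = (-5/3)
c = (0)
Σ b_i: (-5/3)·1 = -5/3 ≠ 1 ⇒ order 0.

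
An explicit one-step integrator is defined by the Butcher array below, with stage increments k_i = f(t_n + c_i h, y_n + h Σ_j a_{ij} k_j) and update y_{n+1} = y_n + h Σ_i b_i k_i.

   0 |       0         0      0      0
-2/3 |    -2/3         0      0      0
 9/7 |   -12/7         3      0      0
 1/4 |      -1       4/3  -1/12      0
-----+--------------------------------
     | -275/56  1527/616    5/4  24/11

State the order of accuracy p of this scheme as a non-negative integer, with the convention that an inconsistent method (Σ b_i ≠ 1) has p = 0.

2

b = (-275/56, 1527/616, 5/4, 24/11)
c = (0, -2/3, 9/7, 1/4)
Ac = (0, 0, -2, -251/252)
Σ b_i: (-275/56)·1 + 1527/616·1 + 5/4·1 + 24/11·1 = 1 ✓
b·c: 1527/616·(-2/3) + 5/4·9/7 + 24/11·1/4 = 1/2 ✓
b·c²: 1527/616·4/9 + 5/4·81/49 + 24/11·1/16 = 1943/588 ≠ 1/3 ⇒ order 2.
b·Ac: 5/4·(-2) + 24/11·(-251/252) = -2159/462 ≠ 1/6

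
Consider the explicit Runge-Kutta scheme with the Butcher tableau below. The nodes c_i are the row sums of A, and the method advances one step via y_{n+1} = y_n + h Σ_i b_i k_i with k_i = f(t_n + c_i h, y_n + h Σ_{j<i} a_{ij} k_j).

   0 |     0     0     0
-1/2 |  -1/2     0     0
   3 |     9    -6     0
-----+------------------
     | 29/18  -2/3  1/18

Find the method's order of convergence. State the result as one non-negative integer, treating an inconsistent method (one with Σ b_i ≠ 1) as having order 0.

3

b = (29/18, -2/3, 1/18)
c = (0, -1/2, 3)
Ac = (0, 0, 3)
Σ b_i: 29/18·1 + (-2/3)·1 + 1/18·1 = 1 ✓
b·c: (-2/3)·(-1/2) + 1/18·3 = 1/2 ✓
b·c²: (-2/3)·1/4 + 1/18·9 = 1/3 ✓
b·Ac: 1/18·3 = 1/6 ✓; 3 stages ⇒ order 3.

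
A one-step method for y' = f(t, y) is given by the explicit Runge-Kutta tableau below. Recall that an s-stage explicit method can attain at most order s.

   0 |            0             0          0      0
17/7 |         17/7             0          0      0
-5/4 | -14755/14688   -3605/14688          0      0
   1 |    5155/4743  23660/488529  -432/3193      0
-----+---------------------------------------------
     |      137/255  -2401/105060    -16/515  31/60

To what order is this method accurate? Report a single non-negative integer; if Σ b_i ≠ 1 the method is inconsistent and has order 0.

b = (137/255, -2401/105060, -16/515, 31/60)
c = (0, 17/7, -5/4, 1)
Ac = (0, 0, -515/864, 80/279)
Σ b_i: 137/255·1 + (-2401/105060)·1 + (-16/515)·1 + 31/60·1 = 1 ✓
b·c: (-2401/105060)·17/7 + (-16/515)·(-5/4) + 31/60·1 = 1/2 ✓
b·c²: (-2401/105060)·289/49 + (-16/515)·25/16 + 31/60·1 = 1/3 ✓
b·Ac: (-16/515)·(-515/864) + 31/60·80/279 = 1/6 ✓
b·c³: (-2401/105060)·4913/343 + (-16/515)·(-125/64) + 31/60·1 = 1/4 ✓
b·(c∘Ac): (-16/515)·2575/3456 + 31/60·80/279 = 1/8 ✓
b·Ac²: (-16/515)·(-8755/6048) + 31/60·145/1953 = 1/12 ✓
b·A²c: 31/60·5/62 = 1/24 ✓; 4 stages ⇒ order 4.

4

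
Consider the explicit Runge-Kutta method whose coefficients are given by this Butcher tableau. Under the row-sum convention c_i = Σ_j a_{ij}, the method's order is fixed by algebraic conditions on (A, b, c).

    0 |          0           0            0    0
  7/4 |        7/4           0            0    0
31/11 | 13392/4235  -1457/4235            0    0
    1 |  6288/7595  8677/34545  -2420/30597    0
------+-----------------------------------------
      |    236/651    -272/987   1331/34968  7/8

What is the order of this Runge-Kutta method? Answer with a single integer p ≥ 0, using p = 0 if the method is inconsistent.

b = (236/651, -272/987, 1331/34968, 7/8)
c = (0, 7/4, 31/11, 1)
Ac = (0, 0, -1457/2420, 13/60)
Σ b_i: 236/651·1 + (-272/987)·1 + 1331/34968·1 + 7/8·1 = 1 ✓
b·c: (-272/987)·7/4 + 1331/34968·31/11 + 7/8·1 = 1/2 ✓
b·c²: (-272/987)·49/16 + 1331/34968·961/121 + 7/8·1 = 1/3 ✓
b·Ac: 1331/34968·(-1457/2420) + 7/8·13/60 = 1/6 ✓
b·c³: (-272/987)·343/64 + 1331/34968·29791/1331 + 7/8·1 = 1/4 ✓
b·(c∘Ac): 1331/34968·(-45167/26620) + 7/8·13/60 = 1/8 ✓
b·Ac²: 1331/34968·(-10199/9680) + 7/8·79/560 = 1/12 ✓
b·A²c: 7/8·1/21 = 1/24 ✓; 4 stages ⇒ order 4.

4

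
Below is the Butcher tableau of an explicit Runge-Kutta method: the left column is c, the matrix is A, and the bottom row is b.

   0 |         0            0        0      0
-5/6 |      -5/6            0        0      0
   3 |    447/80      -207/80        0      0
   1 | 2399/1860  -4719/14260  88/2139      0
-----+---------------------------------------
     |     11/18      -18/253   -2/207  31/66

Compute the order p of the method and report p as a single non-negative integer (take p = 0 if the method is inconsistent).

4

b = (11/18, -18/253, -2/207, 31/66)
c = (0, -5/6, 3, 1)
Ac = (0, 0, 69/32, 99/248)
Σ b_i: 11/18·1 + (-18/253)·1 + (-2/207)·1 + 31/66·1 = 1 ✓
b·c: (-18/253)·(-5/6) + (-2/207)·3 + 31/66·1 = 1/2 ✓
b·c²: (-18/253)·25/36 + (-2/207)·9 + 31/66·1 = 1/3 ✓
b·Ac: (-2/207)·69/32 + 31/66·99/248 = 1/6 ✓
b·c³: (-18/253)·(-125/216) + (-2/207)·27 + 31/66·1 = 1/4 ✓
b·(c∘Ac): (-2/207)·207/32 + 31/66·99/248 = 1/8 ✓
b·Ac²: (-2/207)·(-115/64) + 31/66·209/1488 = 1/12 ✓
b·A²c: 31/66·11/124 = 1/24 ✓; 4 stages ⇒ order 4.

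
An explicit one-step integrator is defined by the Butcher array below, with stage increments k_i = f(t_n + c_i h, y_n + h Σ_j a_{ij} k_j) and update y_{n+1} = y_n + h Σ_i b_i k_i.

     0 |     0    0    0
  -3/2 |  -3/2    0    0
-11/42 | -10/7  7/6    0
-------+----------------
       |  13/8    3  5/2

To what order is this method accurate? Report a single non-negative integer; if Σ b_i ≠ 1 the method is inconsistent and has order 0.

b = (13/8, 3, 5/2)
c = (0, -3/2, -11/42)
Ac = (0, 0, -7/4)
Σ b_i: 13/8·1 + 3·1 + 5/2·1 = 57/8 ≠ 1 ⇒ order 0.

0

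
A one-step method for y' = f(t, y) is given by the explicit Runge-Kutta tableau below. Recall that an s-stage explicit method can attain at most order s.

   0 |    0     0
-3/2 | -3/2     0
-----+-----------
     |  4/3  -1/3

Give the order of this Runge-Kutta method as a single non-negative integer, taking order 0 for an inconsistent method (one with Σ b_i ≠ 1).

b = (4/3, -1/3)
c = (0, -3/2)
Σ b_i: 4/3·1 + (-1/3)·1 = 1 ✓
b·c: (-1/3)·(-3/2) = 1/2 ✓; 2 stages ⇒ order 2.

2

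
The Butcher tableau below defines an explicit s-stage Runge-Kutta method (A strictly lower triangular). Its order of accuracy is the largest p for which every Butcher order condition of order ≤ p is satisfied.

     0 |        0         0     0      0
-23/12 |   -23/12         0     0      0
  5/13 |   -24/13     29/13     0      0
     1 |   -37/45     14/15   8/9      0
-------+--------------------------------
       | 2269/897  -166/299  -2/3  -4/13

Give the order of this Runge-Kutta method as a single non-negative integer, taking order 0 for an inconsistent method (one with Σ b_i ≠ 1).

2

b = (2269/897, -166/299, -2/3, -4/13)
c = (0, -23/12, 5/13, 1)
Ac = (0, 0, -667/156, -1693/1170)
Σ b_i: 2269/897·1 + (-166/299)·1 + (-2/3)·1 + (-4/13)·1 = 1 ✓
b·c: (-166/299)·(-23/12) + (-2/3)·5/13 + (-4/13)·1 = 1/2 ✓
b·c²: (-166/299)·529/144 + (-2/3)·25/169 + (-4/13)·1 = -29761/12168 ≠ 1/3 ⇒ order 2.
b·Ac: (-2/3)·(-667/156) + (-4/13)·(-1693/1170) = 16709/5070 ≠ 1/6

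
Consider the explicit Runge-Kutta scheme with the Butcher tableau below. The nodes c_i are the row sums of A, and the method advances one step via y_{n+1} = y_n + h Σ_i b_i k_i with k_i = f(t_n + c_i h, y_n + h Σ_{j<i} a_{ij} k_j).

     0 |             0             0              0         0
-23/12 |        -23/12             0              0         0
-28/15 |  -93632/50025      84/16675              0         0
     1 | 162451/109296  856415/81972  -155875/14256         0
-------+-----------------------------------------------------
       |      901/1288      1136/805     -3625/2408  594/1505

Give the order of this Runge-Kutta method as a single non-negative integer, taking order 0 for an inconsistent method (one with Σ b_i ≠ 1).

4

b = (901/1288, 1136/805, -3625/2408, 594/1505)
c = (0, -23/12, -28/15, 1)
Ac = (0, 0, -7/725, 5495/14256)
Σ b_i: 901/1288·1 + 1136/805·1 + (-3625/2408)·1 + 594/1505·1 = 1 ✓
b·c: 1136/805·(-23/12) + (-3625/2408)·(-28/15) + 594/1505·1 = 1/2 ✓
b·c²: 1136/805·529/144 + (-3625/2408)·784/225 + 594/1505·1 = 1/3 ✓
b·Ac: (-3625/2408)·(-7/725) + 594/1505·5495/14256 = 1/6 ✓
b·c³: 1136/805·(-12167/1728) + (-3625/2408)·(-21952/3375) + 594/1505·1 = 1/4 ✓
b·(c∘Ac): (-3625/2408)·196/10875 + 594/1505·5495/14256 = 1/8 ✓
b·Ac²: (-3625/2408)·161/8700 + 594/1505·595/2112 = 1/12 ✓
b·A²c: 594/1505·1505/14256 = 1/24 ✓; 4 stages ⇒ order 4.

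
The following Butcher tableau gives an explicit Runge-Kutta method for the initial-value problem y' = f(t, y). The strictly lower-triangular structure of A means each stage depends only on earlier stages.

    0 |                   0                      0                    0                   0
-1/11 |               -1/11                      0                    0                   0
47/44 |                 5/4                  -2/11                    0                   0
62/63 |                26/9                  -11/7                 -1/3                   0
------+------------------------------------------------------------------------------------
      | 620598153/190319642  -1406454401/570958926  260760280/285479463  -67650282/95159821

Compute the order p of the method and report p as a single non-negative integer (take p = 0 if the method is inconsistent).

3

b = (620598153/190319642, -1406454401/570958926, 260760280/285479463, -67650282/95159821)
c = (0, -1/11, 47/44, 62/63)
Ac = (0, 0, 2/121, -197/924)
Σ b_i: 620598153/190319642·1 + (-1406454401/570958926)·1 + 260760280/285479463·1 + (-67650282/95159821)·1 = 1 ✓
b·c: (-1406454401/570958926)·(-1/11) + 260760280/285479463·47/44 + (-67650282/95159821)·62/63 = 1/2 ✓
b·c²: (-1406454401/570958926)·1/121 + 260760280/285479463·2209/1936 + (-67650282/95159821)·3844/3969 = 1/3 ✓
b·Ac: 260760280/285479463·2/121 + (-67650282/95159821)·(-197/924) = 1/6 ✓
b·c³: (-1406454401/570958926)·(-1/1331) + 260760280/285479463·103823/85184 + (-67650282/95159821)·238328/250047 = 7617275530261/17409679571592 ≠ 1/4 ⇒ order 3.
b·(c∘Ac): 260760280/285479463·47/2662 + (-67650282/95159821)·(-6107/29106) = 5709621857/34543015023 ≠ 1/8
b·Ac²: 260760280/285479463·(-2/1331) + (-67650282/95159821)·(-15991/40656) = 76891830853/276344120184 ≠ 1/12
b·A²c: (-67650282/95159821)·(-2/363) = 45100188/11514338341 ≠ 1/24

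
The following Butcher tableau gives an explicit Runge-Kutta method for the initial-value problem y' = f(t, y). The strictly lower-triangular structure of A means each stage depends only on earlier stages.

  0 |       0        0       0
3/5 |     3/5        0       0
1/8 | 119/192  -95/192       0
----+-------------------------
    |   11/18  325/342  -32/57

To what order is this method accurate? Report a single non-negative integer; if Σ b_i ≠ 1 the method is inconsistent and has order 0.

b = (11/18, 325/342, -32/57)
c = (0, 3/5, 1/8)
Ac = (0, 0, -19/64)
Σ b_i: 11/18·1 + 325/342·1 + (-32/57)·1 = 1 ✓
b·c: 325/342·3/5 + (-32/57)·1/8 = 1/2 ✓
b·c²: 325/342·9/25 + (-32/57)·1/64 = 1/3 ✓
b·Ac: (-32/57)·(-19/64) = 1/6 ✓; 3 stages ⇒ order 3.

3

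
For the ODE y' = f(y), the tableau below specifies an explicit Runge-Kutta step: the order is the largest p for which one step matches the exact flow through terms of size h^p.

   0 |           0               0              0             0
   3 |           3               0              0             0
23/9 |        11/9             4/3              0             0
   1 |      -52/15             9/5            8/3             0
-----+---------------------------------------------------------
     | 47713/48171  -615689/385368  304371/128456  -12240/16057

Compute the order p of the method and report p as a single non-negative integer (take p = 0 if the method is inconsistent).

3

b = (47713/48171, -615689/385368, 304371/128456, -12240/16057)
c = (0, 3, 23/9, 1)
Ac = (0, 0, 4, 1649/135)
Σ b_i: 47713/48171·1 + (-615689/385368)·1 + 304371/128456·1 + (-12240/16057)·1 = 1 ✓
b·c: (-615689/385368)·3 + 304371/128456·23/9 + (-12240/16057)·1 = 1/2 ✓
b·c²: (-615689/385368)·9 + 304371/128456·529/81 + (-12240/16057)·1 = 1/3 ✓
b·Ac: 304371/128456·4 + (-12240/16057)·1649/135 = 1/6 ✓
b·c³: (-615689/385368)·27 + 304371/128456·12167/729 + (-12240/16057)·1 = -3774419/867078 ≠ 1/4 ⇒ order 3.
b·(c∘Ac): 304371/128456·92/9 + (-12240/16057)·1649/135 = 1436455/96342 ≠ 1/8
b·Ac²: 304371/128456·12 + (-12240/16057)·40843/1215 = 2435459/867078 ≠ 1/12
b·A²c: (-12240/16057)·32/3 = -130560/16057 ≠ 1/24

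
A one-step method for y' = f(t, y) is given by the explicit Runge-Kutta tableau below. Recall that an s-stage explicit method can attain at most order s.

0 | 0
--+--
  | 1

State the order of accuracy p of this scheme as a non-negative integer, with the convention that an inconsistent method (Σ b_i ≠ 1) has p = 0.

1

b = (1)
c = (0)
Σ b_i: 1·1 = 1 ✓; 1 stage ⇒ order 1.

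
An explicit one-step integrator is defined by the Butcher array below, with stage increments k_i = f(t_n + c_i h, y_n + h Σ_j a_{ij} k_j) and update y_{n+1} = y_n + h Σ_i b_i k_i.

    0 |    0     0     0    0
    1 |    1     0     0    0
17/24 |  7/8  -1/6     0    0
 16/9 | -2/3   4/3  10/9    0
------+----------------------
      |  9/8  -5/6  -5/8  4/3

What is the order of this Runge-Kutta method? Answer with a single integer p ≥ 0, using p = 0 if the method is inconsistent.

1

b = (9/8, -5/6, -5/8, 4/3)
c = (0, 1, 17/24, 16/9)
Ac = (0, 0, -1/6, 229/108)
Σ b_i: 9/8·1 + (-5/6)·1 + (-5/8)·1 + 4/3·1 = 1 ✓
b·c: (-5/6)·1 + (-5/8)·17/24 + 4/3·16/9 = 1891/1728 ≠ 1/2 ⇒ order 1.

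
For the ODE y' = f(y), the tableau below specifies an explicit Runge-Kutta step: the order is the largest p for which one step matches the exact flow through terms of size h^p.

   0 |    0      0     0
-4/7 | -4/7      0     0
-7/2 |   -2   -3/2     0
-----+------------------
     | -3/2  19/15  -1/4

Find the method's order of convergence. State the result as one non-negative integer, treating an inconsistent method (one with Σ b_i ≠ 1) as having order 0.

0

b = (-3/2, 19/15, -1/4)
c = (0, -4/7, -7/2)
Ac = (0, 0, 6/7)
Σ b_i: (-3/2)·1 + 19/15·1 + (-1/4)·1 = -29/60 ≠ 1 ⇒ order 0.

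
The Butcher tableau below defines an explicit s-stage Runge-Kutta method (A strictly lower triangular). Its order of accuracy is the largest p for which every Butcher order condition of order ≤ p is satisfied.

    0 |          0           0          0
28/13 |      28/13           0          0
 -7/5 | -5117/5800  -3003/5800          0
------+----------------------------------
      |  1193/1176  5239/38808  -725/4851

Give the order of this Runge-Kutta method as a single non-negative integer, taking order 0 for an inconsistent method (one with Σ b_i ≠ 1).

b = (1193/1176, 5239/38808, -725/4851)
c = (0, 28/13, -7/5)
Ac = (0, 0, -1617/1450)
Σ b_i: 1193/1176·1 + 5239/38808·1 + (-725/4851)·1 = 1 ✓
b·c: 5239/38808·28/13 + (-725/4851)·(-7/5) = 1/2 ✓
b·c²: 5239/38808·784/169 + (-725/4851)·49/25 = 1/3 ✓
b·Ac: (-725/4851)·(-1617/1450) = 1/6 ✓; 3 stages ⇒ order 3.

3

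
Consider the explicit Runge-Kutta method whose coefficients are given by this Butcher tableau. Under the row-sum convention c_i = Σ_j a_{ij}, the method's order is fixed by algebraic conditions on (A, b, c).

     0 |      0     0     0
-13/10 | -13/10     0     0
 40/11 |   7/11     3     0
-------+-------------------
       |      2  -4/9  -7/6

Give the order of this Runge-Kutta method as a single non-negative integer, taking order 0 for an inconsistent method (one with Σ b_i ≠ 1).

b = (2, -4/9, -7/6)
c = (0, -13/10, 40/11)
Ac = (0, 0, -39/10)
Σ b_i: 2·1 + (-4/9)·1 + (-7/6)·1 = 7/18 ≠ 1 ⇒ order 0.

0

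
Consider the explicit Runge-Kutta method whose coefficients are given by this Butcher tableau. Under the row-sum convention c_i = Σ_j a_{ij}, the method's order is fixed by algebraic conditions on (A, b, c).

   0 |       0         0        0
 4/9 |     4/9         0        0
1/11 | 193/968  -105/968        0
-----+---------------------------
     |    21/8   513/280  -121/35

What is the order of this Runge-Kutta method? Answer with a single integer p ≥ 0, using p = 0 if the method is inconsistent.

3

b = (21/8, 513/280, -121/35)
c = (0, 4/9, 1/11)
Ac = (0, 0, -35/726)
Σ b_i: 21/8·1 + 513/280·1 + (-121/35)·1 = 1 ✓
b·c: 513/280·4/9 + (-121/35)·1/11 = 1/2 ✓
b·c²: 513/280·16/81 + (-121/35)·1/121 = 1/3 ✓
b·Ac: (-121/35)·(-35/726) = 1/6 ✓; 3 stages ⇒ order 3.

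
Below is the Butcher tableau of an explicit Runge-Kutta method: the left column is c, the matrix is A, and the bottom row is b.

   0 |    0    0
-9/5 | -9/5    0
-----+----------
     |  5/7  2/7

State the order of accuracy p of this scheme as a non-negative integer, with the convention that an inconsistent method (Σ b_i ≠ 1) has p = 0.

b = (5/7, 2/7)
c = (0, -9/5)
Σ b_i: 5/7·1 + 2/7·1 = 1 ✓
b·c: 2/7·(-9/5) = -18/35 ≠ 1/2 ⇒ order 1.

1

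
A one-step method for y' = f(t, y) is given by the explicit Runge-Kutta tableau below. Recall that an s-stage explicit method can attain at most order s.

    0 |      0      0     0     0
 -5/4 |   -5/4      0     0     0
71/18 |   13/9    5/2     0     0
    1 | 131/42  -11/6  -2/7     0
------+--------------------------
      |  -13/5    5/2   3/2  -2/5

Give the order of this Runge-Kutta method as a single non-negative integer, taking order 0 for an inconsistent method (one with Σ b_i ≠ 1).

b = (-13/5, 5/2, 3/2, -2/5)
c = (0, -5/4, 71/18, 1)
Ac = (0, 0, -25/8, 587/504)
Σ b_i: (-13/5)·1 + 5/2·1 + 3/2·1 + (-2/5)·1 = 1 ✓
b·c: 5/2·(-5/4) + 3/2·71/18 + (-2/5)·1 = 287/120 ≠ 1/2 ⇒ order 1.

1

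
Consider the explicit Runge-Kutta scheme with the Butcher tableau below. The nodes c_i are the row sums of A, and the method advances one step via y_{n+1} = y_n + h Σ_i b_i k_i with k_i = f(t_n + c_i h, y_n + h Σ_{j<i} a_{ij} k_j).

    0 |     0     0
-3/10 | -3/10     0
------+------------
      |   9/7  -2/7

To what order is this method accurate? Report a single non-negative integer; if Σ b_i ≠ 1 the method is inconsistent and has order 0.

b = (9/7, -2/7)
c = (0, -3/10)
Σ b_i: 9/7·1 + (-2/7)·1 = 1 ✓
b·c: (-2/7)·(-3/10) = 3/35 ≠ 1/2 ⇒ order 1.

1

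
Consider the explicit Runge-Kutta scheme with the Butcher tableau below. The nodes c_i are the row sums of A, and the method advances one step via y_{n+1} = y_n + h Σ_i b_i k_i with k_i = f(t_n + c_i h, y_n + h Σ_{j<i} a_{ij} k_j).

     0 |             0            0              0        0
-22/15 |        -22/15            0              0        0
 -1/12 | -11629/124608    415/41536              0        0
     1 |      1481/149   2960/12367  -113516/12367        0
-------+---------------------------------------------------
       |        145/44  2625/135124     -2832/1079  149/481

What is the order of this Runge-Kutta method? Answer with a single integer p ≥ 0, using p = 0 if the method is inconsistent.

b = (145/44, 2625/135124, -2832/1079, 149/481)
c = (0, -22/15, -1/12, 1)
Ac = (0, 0, -83/5664, 185/447)
Σ b_i: 145/44·1 + 2625/135124·1 + (-2832/1079)·1 + 149/481·1 = 1 ✓
b·c: 2625/135124·(-22/15) + (-2832/1079)·(-1/12) + 149/481·1 = 1/2 ✓
b·c²: 2625/135124·484/225 + (-2832/1079)·1/144 + 149/481·1 = 1/3 ✓
b·Ac: (-2832/1079)·(-83/5664) + 149/481·185/447 = 1/6 ✓
b·c³: 2625/135124·(-10648/3375) + (-2832/1079)·(-1/1728) + 149/481·1 = 1/4 ✓
b·(c∘Ac): (-2832/1079)·83/67968 + 149/481·185/447 = 1/8 ✓
b·Ac²: (-2832/1079)·913/42480 + 149/481·4033/8940 = 1/12 ✓
b·A²c: 149/481·481/3576 = 1/24 ✓; 4 stages ⇒ order 4.

4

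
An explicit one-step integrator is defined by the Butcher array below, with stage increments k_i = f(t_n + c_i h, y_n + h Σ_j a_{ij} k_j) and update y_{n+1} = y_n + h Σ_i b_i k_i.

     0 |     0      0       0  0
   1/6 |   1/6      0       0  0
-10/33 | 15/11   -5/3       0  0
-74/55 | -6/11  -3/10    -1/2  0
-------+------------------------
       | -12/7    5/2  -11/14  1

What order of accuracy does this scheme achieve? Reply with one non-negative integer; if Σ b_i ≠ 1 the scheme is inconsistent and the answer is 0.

1

b = (-12/7, 5/2, -11/14, 1)
c = (0, 1/6, -10/33, -74/55)
Ac = (0, 0, -5/18, 67/660)
Σ b_i: (-12/7)·1 + 5/2·1 + (-11/14)·1 + 1·1 = 1 ✓
b·c: 5/2·1/6 + (-11/14)·(-10/33) + 1·(-74/55) = -3191/4620 ≠ 1/2 ⇒ order 1.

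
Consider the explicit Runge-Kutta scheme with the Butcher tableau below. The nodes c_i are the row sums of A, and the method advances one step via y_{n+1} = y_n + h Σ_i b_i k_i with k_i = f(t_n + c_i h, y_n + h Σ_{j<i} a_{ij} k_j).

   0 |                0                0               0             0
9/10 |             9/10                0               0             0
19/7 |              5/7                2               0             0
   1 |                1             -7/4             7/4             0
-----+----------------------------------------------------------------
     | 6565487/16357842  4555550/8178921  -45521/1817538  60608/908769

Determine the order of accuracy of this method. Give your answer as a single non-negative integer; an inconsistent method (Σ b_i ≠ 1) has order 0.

b = (6565487/16357842, 4555550/8178921, -45521/1817538, 60608/908769)
c = (0, 9/10, 19/7, 1)
Ac = (0, 0, 9/5, 127/40)
Σ b_i: 6565487/16357842·1 + 4555550/8178921·1 + (-45521/1817538)·1 + 60608/908769·1 = 1 ✓
b·c: 4555550/8178921·9/10 + (-45521/1817538)·19/7 + 60608/908769·1 = 1/2 ✓
b·c²: 4555550/8178921·81/100 + (-45521/1817538)·361/49 + 60608/908769·1 = 1/3 ✓
b·Ac: (-45521/1817538)·9/5 + 60608/908769·127/40 = 1/6 ✓
b·c³: 4555550/8178921·729/1000 + (-45521/1817538)·6859/343 + 60608/908769·1 = -3575053/127227660 ≠ 1/4 ⇒ order 3.
b·(c∘Ac): (-45521/1817538)·171/35 + 60608/908769·127/40 = 812291/9087690 ≠ 1/8
b·Ac²: (-45521/1817538)·81/50 + 60608/908769·32131/2800 = 92207701/127227660 ≠ 1/12
b·A²c: 60608/908769·63/20 = 318192/1514615 ≠ 1/24

3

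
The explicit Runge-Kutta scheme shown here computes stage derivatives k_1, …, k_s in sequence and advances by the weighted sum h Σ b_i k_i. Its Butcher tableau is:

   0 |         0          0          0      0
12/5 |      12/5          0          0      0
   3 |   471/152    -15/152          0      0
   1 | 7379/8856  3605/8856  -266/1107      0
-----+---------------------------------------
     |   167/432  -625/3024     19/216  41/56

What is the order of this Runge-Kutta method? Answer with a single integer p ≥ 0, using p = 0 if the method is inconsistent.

4

b = (167/432, -625/3024, 19/216, 41/56)
c = (0, 12/5, 3, 1)
Ac = (0, 0, -9/38, 21/82)
Σ b_i: 167/432·1 + (-625/3024)·1 + 19/216·1 + 41/56·1 = 1 ✓
b·c: (-625/3024)·12/5 + 19/216·3 + 41/56·1 = 1/2 ✓
b·c²: (-625/3024)·144/25 + 19/216·9 + 41/56·1 = 1/3 ✓
b·Ac: 19/216·(-9/38) + 41/56·21/82 = 1/6 ✓
b·c³: (-625/3024)·1728/125 + 19/216·27 + 41/56·1 = 1/4 ✓
b·(c∘Ac): 19/216·(-27/38) + 41/56·21/82 = 1/8 ✓
b·Ac²: 19/216·(-54/95) + 41/56·112/615 = 1/12 ✓
b·A²c: 41/56·7/123 = 1/24 ✓; 4 stages ⇒ order 4.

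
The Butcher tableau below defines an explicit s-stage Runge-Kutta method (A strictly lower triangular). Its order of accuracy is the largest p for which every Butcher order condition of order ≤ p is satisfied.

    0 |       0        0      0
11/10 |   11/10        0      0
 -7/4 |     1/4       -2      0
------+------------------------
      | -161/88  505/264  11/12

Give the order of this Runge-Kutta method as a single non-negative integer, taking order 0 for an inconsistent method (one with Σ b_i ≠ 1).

2

b = (-161/88, 505/264, 11/12)
c = (0, 11/10, -7/4)
Ac = (0, 0, -11/5)
Σ b_i: (-161/88)·1 + 505/264·1 + 11/12·1 = 1 ✓
b·c: 505/264·11/10 + 11/12·(-7/4) = 1/2 ✓
b·c²: 505/264·121/100 + 11/12·49/16 = 1639/320 ≠ 1/3 ⇒ order 2.
b·Ac: 11/12·(-11/5) = -121/60 ≠ 1/6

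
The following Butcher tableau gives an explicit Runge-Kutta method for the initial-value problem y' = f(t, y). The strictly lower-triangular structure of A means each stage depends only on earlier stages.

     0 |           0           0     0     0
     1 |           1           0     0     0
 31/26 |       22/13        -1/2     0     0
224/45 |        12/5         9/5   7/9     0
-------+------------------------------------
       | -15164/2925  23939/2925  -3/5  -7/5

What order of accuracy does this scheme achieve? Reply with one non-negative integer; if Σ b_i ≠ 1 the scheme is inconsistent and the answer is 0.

2

b = (-15164/2925, 23939/2925, -3/5, -7/5)
c = (0, 1, 31/26, 224/45)
Ac = (0, 0, -1/2, 3191/1170)
Σ b_i: (-15164/2925)·1 + 23939/2925·1 + (-3/5)·1 + (-7/5)·1 = 1 ✓
b·c: 23939/2925·1 + (-3/5)·31/26 + (-7/5)·224/45 = 1/2 ✓
b·c²: 23939/2925·1 + (-3/5)·961/676 + (-7/5)·50176/2025 = -187253647/6844500 ≠ 1/3 ⇒ order 2.
b·Ac: (-3/5)·(-1/2) + (-7/5)·3191/1170 = -10291/2925 ≠ 1/6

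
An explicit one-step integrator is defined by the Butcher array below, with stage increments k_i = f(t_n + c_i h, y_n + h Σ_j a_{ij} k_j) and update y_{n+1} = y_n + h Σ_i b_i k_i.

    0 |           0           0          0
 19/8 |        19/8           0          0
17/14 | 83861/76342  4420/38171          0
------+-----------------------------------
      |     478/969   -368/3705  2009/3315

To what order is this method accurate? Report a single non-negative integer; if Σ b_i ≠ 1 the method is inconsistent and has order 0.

3

b = (478/969, -368/3705, 2009/3315)
c = (0, 19/8, 17/14)
Ac = (0, 0, 1105/4018)
Σ b_i: 478/969·1 + (-368/3705)·1 + 2009/3315·1 = 1 ✓
b·c: (-368/3705)·19/8 + 2009/3315·17/14 = 1/2 ✓
b·c²: (-368/3705)·361/64 + 2009/3315·289/196 = 1/3 ✓
b·Ac: 2009/3315·1105/4018 = 1/6 ✓; 3 stages ⇒ order 3.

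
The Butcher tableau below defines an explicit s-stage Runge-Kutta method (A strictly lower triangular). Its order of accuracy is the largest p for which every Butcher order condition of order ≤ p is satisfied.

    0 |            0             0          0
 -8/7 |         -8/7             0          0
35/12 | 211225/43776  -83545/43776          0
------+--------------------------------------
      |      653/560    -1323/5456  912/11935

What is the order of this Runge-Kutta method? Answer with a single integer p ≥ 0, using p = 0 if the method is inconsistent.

3

b = (653/560, -1323/5456, 912/11935)
c = (0, -8/7, 35/12)
Ac = (0, 0, 11935/5472)
Σ b_i: 653/560·1 + (-1323/5456)·1 + 912/11935·1 = 1 ✓
b·c: (-1323/5456)·(-8/7) + 912/11935·35/12 = 1/2 ✓
b·c²: (-1323/5456)·64/49 + 912/11935·1225/144 = 1/3 ✓
b·Ac: 912/11935·11935/5472 = 1/6 ✓; 3 stages ⇒ order 3.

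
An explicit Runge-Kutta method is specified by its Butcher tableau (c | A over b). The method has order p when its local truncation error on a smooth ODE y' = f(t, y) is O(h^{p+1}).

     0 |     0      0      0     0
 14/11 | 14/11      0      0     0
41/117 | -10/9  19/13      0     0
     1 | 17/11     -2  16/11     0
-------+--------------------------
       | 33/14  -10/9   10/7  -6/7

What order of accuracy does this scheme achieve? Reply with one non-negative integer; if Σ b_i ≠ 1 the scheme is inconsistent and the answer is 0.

0

b = (33/14, -10/9, 10/7, -6/7)
c = (0, 14/11, 41/117, 1)
Ac = (0, 0, 266/143, -2620/1287)
Σ b_i: 33/14·1 + (-10/9)·1 + 10/7·1 + (-6/7)·1 = 229/126 ≠ 1 ⇒ order 0.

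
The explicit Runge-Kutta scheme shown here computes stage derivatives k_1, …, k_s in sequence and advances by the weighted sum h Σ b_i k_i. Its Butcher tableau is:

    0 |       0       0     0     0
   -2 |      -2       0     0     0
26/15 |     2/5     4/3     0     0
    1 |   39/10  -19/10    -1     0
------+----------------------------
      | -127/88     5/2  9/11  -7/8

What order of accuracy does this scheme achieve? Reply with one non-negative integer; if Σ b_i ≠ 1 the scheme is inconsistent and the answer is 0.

1

b = (-127/88, 5/2, 9/11, -7/8)
c = (0, -2, 26/15, 1)
Ac = (0, 0, -8/3, 31/15)
Σ b_i: (-127/88)·1 + 5/2·1 + 9/11·1 + (-7/8)·1 = 1 ✓
b·c: 5/2·(-2) + 9/11·26/15 + (-7/8)·1 = -1961/440 ≠ 1/2 ⇒ order 1.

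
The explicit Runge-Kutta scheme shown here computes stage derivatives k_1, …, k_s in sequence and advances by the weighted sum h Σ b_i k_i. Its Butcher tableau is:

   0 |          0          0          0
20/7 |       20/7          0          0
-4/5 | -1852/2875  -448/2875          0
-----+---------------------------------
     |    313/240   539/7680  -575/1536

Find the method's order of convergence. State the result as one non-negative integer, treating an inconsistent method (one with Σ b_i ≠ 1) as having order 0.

b = (313/240, 539/7680, -575/1536)
c = (0, 20/7, -4/5)
Ac = (0, 0, -256/575)
Σ b_i: 313/240·1 + 539/7680·1 + (-575/1536)·1 = 1 ✓
b·c: 539/7680·20/7 + (-575/1536)·(-4/5) = 1/2 ✓
b·c²: 539/7680·400/49 + (-575/1536)·16/25 = 1/3 ✓
b·Ac: (-575/1536)·(-256/575) = 1/6 ✓; 3 stages ⇒ order 3.

3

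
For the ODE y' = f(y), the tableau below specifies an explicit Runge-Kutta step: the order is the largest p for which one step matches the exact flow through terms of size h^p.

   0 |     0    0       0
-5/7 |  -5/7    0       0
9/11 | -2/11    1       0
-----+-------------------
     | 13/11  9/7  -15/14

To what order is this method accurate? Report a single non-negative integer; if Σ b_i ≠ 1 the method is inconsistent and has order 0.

b = (13/11, 9/7, -15/14)
c = (0, -5/7, 9/11)
Ac = (0, 0, -5/7)
Σ b_i: 13/11·1 + 9/7·1 + (-15/14)·1 = 215/154 ≠ 1 ⇒ order 0.

0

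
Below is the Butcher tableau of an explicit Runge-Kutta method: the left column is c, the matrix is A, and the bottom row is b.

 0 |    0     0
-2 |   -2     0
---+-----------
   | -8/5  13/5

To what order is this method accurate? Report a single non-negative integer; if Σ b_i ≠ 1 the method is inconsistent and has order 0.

1

b = (-8/5, 13/5)
c = (0, -2)
Σ b_i: (-8/5)·1 + 13/5·1 = 1 ✓
b·c: 13/5·(-2) = -26/5 ≠ 1/2 ⇒ order 1.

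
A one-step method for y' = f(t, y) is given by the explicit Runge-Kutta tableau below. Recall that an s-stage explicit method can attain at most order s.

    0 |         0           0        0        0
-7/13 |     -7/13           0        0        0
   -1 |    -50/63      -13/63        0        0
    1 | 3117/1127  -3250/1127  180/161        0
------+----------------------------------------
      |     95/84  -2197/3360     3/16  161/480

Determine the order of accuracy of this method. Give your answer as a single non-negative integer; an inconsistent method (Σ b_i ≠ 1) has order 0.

b = (95/84, -2197/3360, 3/16, 161/480)
c = (0, -7/13, -1, 1)
Ac = (0, 0, 1/9, 10/23)
Σ b_i: 95/84·1 + (-2197/3360)·1 + 3/16·1 + 161/480·1 = 1 ✓
b·c: (-2197/3360)·(-7/13) + 3/16·(-1) + 161/480·1 = 1/2 ✓
b·c²: (-2197/3360)·49/169 + 3/16·1 + 161/480·1 = 1/3 ✓
b·Ac: 3/16·1/9 + 161/480·10/23 = 1/6 ✓
b·c³: (-2197/3360)·(-343/2197) + 3/16·(-1) + 161/480·1 = 1/4 ✓
b·(c∘Ac): 3/16·(-1/9) + 161/480·10/23 = 1/8 ✓
b·Ac²: 3/16·(-7/117) + 161/480·590/2093 = 1/12 ✓
b·A²c: 161/480·20/161 = 1/24 ✓; 4 stages ⇒ order 4.

4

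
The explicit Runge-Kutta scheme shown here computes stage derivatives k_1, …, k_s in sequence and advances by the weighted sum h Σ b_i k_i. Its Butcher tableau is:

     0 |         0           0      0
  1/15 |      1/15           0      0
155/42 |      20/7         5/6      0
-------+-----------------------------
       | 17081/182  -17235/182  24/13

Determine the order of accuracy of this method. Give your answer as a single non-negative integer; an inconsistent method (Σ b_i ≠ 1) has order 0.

b = (17081/182, -17235/182, 24/13)
c = (0, 1/15, 155/42)
Ac = (0, 0, 1/18)
Σ b_i: 17081/182·1 + (-17235/182)·1 + 24/13·1 = 1 ✓
b·c: (-17235/182)·1/15 + 24/13·155/42 = 1/2 ✓
b·c²: (-17235/182)·1/225 + 24/13·24025/1764 = 472457/19110 ≠ 1/3 ⇒ order 2.
b·Ac: 24/13·1/18 = 4/39 ≠ 1/6

2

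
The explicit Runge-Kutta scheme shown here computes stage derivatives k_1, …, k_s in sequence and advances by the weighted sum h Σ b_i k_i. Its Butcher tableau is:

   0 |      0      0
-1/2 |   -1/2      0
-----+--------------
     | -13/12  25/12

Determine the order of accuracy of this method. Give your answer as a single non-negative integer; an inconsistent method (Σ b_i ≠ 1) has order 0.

b = (-13/12, 25/12)
c = (0, -1/2)
Σ b_i: (-13/12)·1 + 25/12·1 = 1 ✓
b·c: 25/12·(-1/2) = -25/24 ≠ 1/2 ⇒ order 1.

1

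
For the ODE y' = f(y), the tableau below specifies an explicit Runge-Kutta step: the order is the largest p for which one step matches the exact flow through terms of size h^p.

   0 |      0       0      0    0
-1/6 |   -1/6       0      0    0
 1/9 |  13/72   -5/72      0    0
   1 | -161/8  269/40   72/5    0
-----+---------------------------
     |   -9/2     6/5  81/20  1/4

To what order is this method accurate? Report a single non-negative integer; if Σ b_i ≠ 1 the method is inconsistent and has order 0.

b = (-9/2, 6/5, 81/20, 1/4)
c = (0, -1/6, 1/9, 1)
Ac = (0, 0, 5/432, 23/48)
Σ b_i: (-9/2)·1 + 6/5·1 + 81/20·1 + 1/4·1 = 1 ✓
b·c: 6/5·(-1/6) + 81/20·1/9 + 1/4·1 = 1/2 ✓
b·c²: 6/5·1/36 + 81/20·1/81 + 1/4·1 = 1/3 ✓
b·Ac: 81/20·5/432 + 1/4·23/48 = 1/6 ✓
b·c³: 6/5·(-1/216) + 81/20·1/729 + 1/4·1 = 1/4 ✓
b·(c∘Ac): 81/20·5/3888 + 1/4·23/48 = 1/8 ✓
b·Ac²: 81/20·(-5/2592) + 1/4·35/96 = 1/12 ✓
b·A²c: 1/4·1/6 = 1/24 ✓; 4 stages ⇒ order 4.

4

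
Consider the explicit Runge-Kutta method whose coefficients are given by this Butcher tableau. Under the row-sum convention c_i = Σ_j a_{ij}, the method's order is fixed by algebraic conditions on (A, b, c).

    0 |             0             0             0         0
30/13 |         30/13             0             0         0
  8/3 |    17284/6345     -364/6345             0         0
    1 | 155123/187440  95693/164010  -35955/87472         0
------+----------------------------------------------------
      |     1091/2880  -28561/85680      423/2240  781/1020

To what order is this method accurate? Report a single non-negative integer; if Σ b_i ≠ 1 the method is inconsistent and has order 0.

b = (1091/2880, -28561/85680, 423/2240, 781/1020)
c = (0, 30/13, 8/3, 1)
Ac = (0, 0, -56/423, 391/1562)
Σ b_i: 1091/2880·1 + (-28561/85680)·1 + 423/2240·1 + 781/1020·1 = 1 ✓
b·c: (-28561/85680)·30/13 + 423/2240·8/3 + 781/1020·1 = 1/2 ✓
b·c²: (-28561/85680)·900/169 + 423/2240·64/9 + 781/1020·1 = 1/3 ✓
b·Ac: 423/2240·(-56/423) + 781/1020·391/1562 = 1/6 ✓
b·c³: (-28561/85680)·27000/2197 + 423/2240·512/27 + 781/1020·1 = 1/4 ✓
b·(c∘Ac): 423/2240·(-448/1269) + 781/1020·391/1562 = 1/8 ✓
b·Ac²: 423/2240·(-560/1833) + 781/1020·170/923 = 1/12 ✓
b·A²c: 781/1020·85/1562 = 1/24 ✓; 4 stages ⇒ order 4.

4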